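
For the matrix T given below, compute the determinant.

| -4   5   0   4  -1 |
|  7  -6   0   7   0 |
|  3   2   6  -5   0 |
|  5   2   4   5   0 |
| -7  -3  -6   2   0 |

1128

Expand along column 5 (it has 4 zeros):
  + (-1) · M_15   where M_15 = det([7 -6 0 7; 3 2 6 -5; 5 2 4 5; -7 -3 -6 2]) = -1128
det = (+1)·(-1)·(-1128) = 1128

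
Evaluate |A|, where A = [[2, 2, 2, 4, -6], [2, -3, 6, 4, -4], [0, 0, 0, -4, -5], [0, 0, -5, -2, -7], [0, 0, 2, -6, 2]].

A is block upper-triangular with a 2×2 block and a 3×3 block on the diagonal, so its determinant equals the product of the determinants of the diagonal blocks.
det of the 2×2 block = -10
det of the 3×3 block = -154
det = (-10)·(-154) = 1540

The determinant is 1540.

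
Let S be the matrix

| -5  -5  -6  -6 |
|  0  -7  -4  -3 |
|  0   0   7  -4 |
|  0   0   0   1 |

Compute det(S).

245

S is upper triangular, so det(S) is the product of the diagonal entries:
det = (-5) · (-7) · (7) · (1) = 245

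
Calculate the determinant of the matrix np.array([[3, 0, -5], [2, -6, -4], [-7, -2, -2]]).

The determinant is 242.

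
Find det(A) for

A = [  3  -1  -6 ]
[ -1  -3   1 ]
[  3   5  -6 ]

The determinant is 18.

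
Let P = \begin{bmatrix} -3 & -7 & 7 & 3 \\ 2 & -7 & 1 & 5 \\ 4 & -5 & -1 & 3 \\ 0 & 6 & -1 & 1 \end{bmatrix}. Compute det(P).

Expand along row 4 (it has 1 zero):
  + (6) · M_42   where M_42 = det([-3 7 3; 2 1 5; 4 -1 3]) = 56
  − (-1) · M_43   where M_43 = det([-3 -7 3; 2 -7 5; 4 -5 3]) = -56
  + (1) · M_44   where M_44 = det([-3 -7 7; 2 -7 1; 4 -5 -1]) = 48
det = (+1)·(6)·(56) + (-1)·(-1)·(-56) + (+1)·(1)·(48) = 328

328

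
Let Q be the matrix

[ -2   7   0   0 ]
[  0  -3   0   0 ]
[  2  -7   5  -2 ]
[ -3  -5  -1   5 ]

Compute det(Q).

Q is block lower-triangular with a 2×2 block and a 2×2 block on the diagonal, so its determinant equals the product of the determinants of the diagonal blocks.
det of the 2×2 block = 6
det of the 2×2 block = 23
det = (6)·(23) = 138

138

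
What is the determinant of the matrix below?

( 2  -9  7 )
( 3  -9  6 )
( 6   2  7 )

135

Expand along row 1:
  + 2 · |-9 6; 2 7| = 2·(-63 − 12) = -150
  − (-9) · |3 6; 6 7| = −(-9)·(21 − 36) = -135
  + 7 · |3 -9; 6 2| = 7·(6 − (-54)) = 420
Sum: (-150) + (-135) + (420) = 135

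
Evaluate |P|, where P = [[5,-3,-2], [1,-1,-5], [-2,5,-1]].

91

Expand along column 1:
  + 5 · |-1 -5; 5 -1| = 5·(1 − (-25)) = 130
  − 1 · |-3 -2; 5 -1| = −1·(3 − (-10)) = -13
  + (-2) · |-3 -2; -1 -5| = (-2)·(15 − 2) = -26
Sum: (130) + (-13) + (-26) = 91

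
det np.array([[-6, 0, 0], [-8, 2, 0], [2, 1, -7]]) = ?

The matrix is lower triangular, so the determinant is the product of the diagonal entries:
det = (-6) · (2) · (-7) = 84

The determinant is 84.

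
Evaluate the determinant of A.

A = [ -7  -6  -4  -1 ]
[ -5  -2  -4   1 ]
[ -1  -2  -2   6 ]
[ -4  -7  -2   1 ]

Expand along row 1:
  + (-7) · M_11   where M_11 = det([-2 -4 1; -2 -2 6; -7 -2 1]) = 130
  − (-6) · M_12   where M_12 = det([-5 -4 1; -1 -2 6; -4 -2 1]) = 36
  + (-4) · M_13   where M_13 = det([-5 -2 1; -1 -2 6; -4 -7 1]) = -155
  − (-1) · M_14   where M_14 = det([-5 -2 -4; -1 -2 -2; -4 -7 -2]) = 42
det = (+1)·(-7)·(130) + (-1)·(-6)·(36) + (+1)·(-4)·(-155) + (-1)·(-1)·(42) = -32

-32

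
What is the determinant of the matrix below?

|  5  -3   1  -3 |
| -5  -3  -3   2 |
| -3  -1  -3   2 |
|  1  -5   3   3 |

Expand along row 1:
  + (5) · M_11   where M_11 = det([-3 -3 2; -1 -3 2; -5 3 3]) = 30
  − (-3) · M_12   where M_12 = det([-5 -3 2; -3 -3 2; 1 3 3]) = 30
  + (1) · M_13   where M_13 = det([-5 -3 2; -3 -1 2; 1 -5 3]) = -36
  − (-3) · M_14   where M_14 = det([-5 -3 -3; -3 -1 -3; 1 -5 3]) = 24
det = (+1)·(5)·(30) + (-1)·(-3)·(30) + (+1)·(1)·(-36) + (-1)·(-3)·(24) = 276

The determinant is 276.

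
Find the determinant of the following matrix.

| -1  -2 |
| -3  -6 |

0

det = (-1)·(-6) − (-2)·(-3) = 6 − 6 = 0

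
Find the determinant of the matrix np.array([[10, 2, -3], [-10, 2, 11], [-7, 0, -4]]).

Expand along row 3:
  + (-7) · |2 -3; 2 11| = (-7)·(22 − (-6)) = -196
  + (-4) · |10 2; -10 2| = (-4)·(20 − (-20)) = -160
Sum: (-196) + (-160) = -356

-356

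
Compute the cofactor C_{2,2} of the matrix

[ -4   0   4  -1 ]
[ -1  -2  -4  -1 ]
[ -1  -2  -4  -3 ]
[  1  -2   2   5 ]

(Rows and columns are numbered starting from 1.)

Delete row 2 and column 2; the remaining 3×3 submatrix is [-4 4 -1; -1 -4 -3; 1 2 5].
Its determinant is 62.
The cofactor carries sign (−1)^(2+2) = +1, so C_{2,2} = +(62) = 62.

The cofactor is 62.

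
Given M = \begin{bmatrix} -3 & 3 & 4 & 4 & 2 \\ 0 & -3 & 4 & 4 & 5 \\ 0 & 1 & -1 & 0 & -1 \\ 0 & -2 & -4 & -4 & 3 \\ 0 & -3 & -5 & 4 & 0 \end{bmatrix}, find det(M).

det(M) = -624

Expand along column 1 (it has 4 zeros):
  + (-3) · M_11   where M_11 = det([-3 4 4 5; 1 -1 0 -1; -2 -4 -4 3; -3 -5 4 0]) = 208
det = (+1)·(-3)·(208) = -624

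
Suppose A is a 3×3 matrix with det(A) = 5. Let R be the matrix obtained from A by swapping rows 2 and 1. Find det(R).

-5

Swapping two rows multiplies the determinant by −1.
det(R) = (-1)·(5) = -5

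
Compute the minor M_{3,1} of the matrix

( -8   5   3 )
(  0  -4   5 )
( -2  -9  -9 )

Delete row 3 and column 1; the remaining 2×2 submatrix is [5 3; -4 5].
Its determinant is 5·5 − 3·(-4) = 37.

The minor is 37.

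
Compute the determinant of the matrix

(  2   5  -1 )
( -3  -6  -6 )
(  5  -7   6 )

Expand along column 1:
  + 2 · |-6 -6; -7 6| = 2·(-36 − 42) = -156
  − (-3) · |5 -1; -7 6| = −(-3)·(30 − 7) = 69
  + 5 · |5 -1; -6 -6| = 5·(-30 − 6) = -180
Sum: (-156) + (69) + (-180) = -267

-267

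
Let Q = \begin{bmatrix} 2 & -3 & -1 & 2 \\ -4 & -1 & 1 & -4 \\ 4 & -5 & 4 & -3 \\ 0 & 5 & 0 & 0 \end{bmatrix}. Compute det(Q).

Expand along row 4 (it has 3 zeros):
  + (5) · M_42   where M_42 = det([2 -1 2; -4 1 -4; 4 4 -3]) = 14
det = (+1)·(5)·(14) = 70

|Q| = 70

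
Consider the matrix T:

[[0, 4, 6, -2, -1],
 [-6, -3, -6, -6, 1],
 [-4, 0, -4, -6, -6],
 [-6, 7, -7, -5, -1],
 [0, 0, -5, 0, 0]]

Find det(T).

Expand along row 5 (it has 4 zeros):
  + (-5) · M_53   where M_53 = det([0 4 -2 -1; -6 -3 -6 1; -4 0 -6 -6; -6 7 -5 -1]) = 876
det = (+1)·(-5)·(876) = -4380

|T| = -4380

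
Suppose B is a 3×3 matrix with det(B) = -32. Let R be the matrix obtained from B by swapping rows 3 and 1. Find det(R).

Swapping two rows multiplies the determinant by −1.
det(R) = (-1)·(-32) = 32

32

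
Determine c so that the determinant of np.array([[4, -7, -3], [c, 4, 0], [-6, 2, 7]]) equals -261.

-7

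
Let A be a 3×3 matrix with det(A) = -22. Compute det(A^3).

det(A^3) = (det A)^3 = (-22)^3 = -10648

-10648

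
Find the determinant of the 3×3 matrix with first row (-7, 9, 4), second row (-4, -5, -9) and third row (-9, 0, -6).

The determinant is 123.

Expand along column 2:
  − 9 · |-4 -9; -9 -6| = −9·(24 − 81) = 513
  + (-5) · |-7 4; -9 -6| = (-5)·(42 − (-36)) = -390
Sum: (513) + (-390) = 123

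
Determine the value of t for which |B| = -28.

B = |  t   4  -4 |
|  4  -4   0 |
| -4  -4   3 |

9

Expanding along the column containing t, det(B) is linear in t: det(B) = (-12)·t + (80).
Set (-12)·t + (80) = -28  ⇒  (-12)·t = -108  ⇒  t = 9.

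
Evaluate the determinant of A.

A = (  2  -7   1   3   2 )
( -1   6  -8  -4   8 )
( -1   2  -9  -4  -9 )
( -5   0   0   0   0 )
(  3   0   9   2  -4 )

det(A) = -1870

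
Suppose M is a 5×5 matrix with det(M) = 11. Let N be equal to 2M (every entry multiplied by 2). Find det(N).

352

For a 5×5 matrix, det(2M) = 2^5·det(M) = 32·det(M).
det(N) = (32)·(11) = 352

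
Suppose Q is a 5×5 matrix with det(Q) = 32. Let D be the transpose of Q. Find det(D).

32

det(Qᵀ) = det(Q).
det(D) = (1)·(32) = 32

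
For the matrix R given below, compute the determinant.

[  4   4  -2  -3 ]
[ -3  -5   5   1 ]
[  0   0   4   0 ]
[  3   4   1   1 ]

-84

Expand along row 3 (it has 3 zeros):
  + (4) · M_33   where M_33 = det([4 4 -3; -3 -5 1; 3 4 1]) = -21
det = (+1)·(4)·(-21) = -84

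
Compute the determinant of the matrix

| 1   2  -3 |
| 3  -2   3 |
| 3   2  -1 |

-16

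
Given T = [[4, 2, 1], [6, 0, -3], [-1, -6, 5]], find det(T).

Expand along row 2:
  − 6 · |2 1; -6 5| = −6·(10 − (-6)) = -96
  − (-3) · |4 2; -1 -6| = −(-3)·(-24 − (-2)) = -66
Sum: (-96) + (-66) = -162

|T| = -162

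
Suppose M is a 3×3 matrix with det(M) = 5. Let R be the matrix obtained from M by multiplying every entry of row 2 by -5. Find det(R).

det(R) = -25

Scaling one row by -5 multiplies the determinant by -5.
det(R) = (-5)·(5) = -25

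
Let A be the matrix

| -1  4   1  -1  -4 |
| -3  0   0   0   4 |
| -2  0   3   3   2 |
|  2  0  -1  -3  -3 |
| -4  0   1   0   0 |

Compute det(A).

det(A) = 348

Expand along column 2 (it has 4 zeros):
  − (4) · M_12   where M_12 = det([-3 0 0 4; -2 3 3 2; 2 -1 -3 -3; -4 1 0 0]) = -87
det = (-1)·(4)·(-87) = 348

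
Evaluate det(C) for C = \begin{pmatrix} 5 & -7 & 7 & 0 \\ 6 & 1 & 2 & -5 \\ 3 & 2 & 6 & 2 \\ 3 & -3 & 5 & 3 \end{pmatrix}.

Expand along row 1 (it has 1 zero):
  + (5) · M_11   where M_11 = det([1 2 -5; 2 6 2; -3 5 3]) = -156
  − (-7) · M_12   where M_12 = det([6 2 -5; 3 6 2; 3 5 3]) = 57
  + (7) · M_13   where M_13 = det([6 1 -5; 3 2 2; 3 -3 3]) = 144
det = (+1)·(5)·(-156) + (-1)·(-7)·(57) + (+1)·(7)·(144) = 627

det(C) = 627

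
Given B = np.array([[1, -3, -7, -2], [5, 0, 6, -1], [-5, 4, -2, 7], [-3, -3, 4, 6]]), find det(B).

-1602

Expand along row 2 (it has 1 zero):
  − (5) · M_21   where M_21 = det([-3 -7 -2; 4 -2 7; -3 4 6]) = 415
  − (6) · M_23   where M_23 = det([1 -3 -2; -5 4 7; -3 -3 6]) = -36
  + (-1) · M_24   where M_24 = det([1 -3 -7; -5 4 -2; -3 -3 4]) = -257
det = (-1)·(5)·(415) + (-1)·(6)·(-36) + (+1)·(-1)·(-257) = -1602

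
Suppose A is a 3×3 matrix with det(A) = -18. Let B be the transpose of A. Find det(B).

-18

det(Aᵀ) = det(A).
det(B) = (1)·(-18) = -18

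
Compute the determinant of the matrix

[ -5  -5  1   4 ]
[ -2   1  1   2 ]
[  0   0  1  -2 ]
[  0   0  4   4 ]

The determinant is -180.

The matrix is block upper-triangular with a 2×2 block and a 2×2 block on the diagonal, so its determinant equals the product of the determinants of the diagonal blocks.
det of the 2×2 block = -15
det of the 2×2 block = 12
det = (-15)·(12) = -180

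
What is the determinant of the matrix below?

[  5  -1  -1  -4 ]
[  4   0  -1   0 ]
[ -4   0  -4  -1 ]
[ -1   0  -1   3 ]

The determinant is -65.

Expand along column 2 (it has 3 zeros):
  − (-1) · M_12   where M_12 = det([4 -1 0; -4 -4 -1; -1 -1 3]) = -65
det = (-1)·(-1)·(-65) = -65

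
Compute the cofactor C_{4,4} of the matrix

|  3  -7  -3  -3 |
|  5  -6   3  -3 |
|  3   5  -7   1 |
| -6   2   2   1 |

Delete row 4 and column 4; the remaining 3×3 submatrix is [3 -7 -3; 5 -6 3; 3 5 -7].
Its determinant is -356.
The cofactor carries sign (−1)^(4+4) = +1, so C_{4,4} = +(-356) = -356.

-356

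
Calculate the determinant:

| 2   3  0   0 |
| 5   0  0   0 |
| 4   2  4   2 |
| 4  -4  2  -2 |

180

The matrix is block lower-triangular with a 2×2 block and a 2×2 block on the diagonal, so its determinant equals the product of the determinants of the diagonal blocks.
det of the 2×2 block = -15
det of the 2×2 block = -12
det = (-15)·(-12) = 180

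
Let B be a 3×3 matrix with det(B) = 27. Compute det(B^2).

det(B^2) = (det B)^2 = (27)^2 = 729

729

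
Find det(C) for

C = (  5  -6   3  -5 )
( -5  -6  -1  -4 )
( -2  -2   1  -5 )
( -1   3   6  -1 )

Expand along row 1:
  + (5) · M_11   where M_11 = det([-6 -1 -4; -2 1 -5; 3 6 -1]) = -97
  − (-6) · M_12   where M_12 = det([-5 -1 -4; -2 1 -5; -1 6 -1]) = -104
  + (3) · M_13   where M_13 = det([-5 -6 -4; -2 -2 -5; -1 3 -1]) = -71
  − (-5) · M_14   where M_14 = det([-5 -6 -1; -2 -2 1; -1 3 6]) = 17
det = (+1)·(5)·(-97) + (-1)·(-6)·(-104) + (+1)·(3)·(-71) + (-1)·(-5)·(17) = -1237

det(C) = -1237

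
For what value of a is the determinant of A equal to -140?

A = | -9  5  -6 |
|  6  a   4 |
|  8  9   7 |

6

Expanding along the column containing a, det(A) is linear in a: det(A) = (-15)·a + (-50).
Set (-15)·a + (-50) = -140  ⇒  (-15)·a = -90  ⇒  a = 6.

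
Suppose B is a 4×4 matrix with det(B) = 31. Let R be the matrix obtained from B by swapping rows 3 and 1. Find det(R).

-31

Swapping two rows multiplies the determinant by −1.
det(R) = (-1)·(31) = -31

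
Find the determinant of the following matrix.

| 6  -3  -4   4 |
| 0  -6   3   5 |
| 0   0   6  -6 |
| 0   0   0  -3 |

648

The matrix is upper triangular, so the determinant is the product of the diagonal entries:
det = (6) · (-6) · (6) · (-3) = 648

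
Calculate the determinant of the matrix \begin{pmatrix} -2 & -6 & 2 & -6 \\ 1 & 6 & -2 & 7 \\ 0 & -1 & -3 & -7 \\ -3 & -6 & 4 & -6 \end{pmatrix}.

Expand along row 3 (it has 1 zero):
  − (-1) · M_32   where M_32 = det([-2 2 -6; 1 -2 7; -3 4 -6]) = 14
  + (-3) · M_33   where M_33 = det([-2 -6 -6; 1 6 7; -3 -6 -6]) = 6
  − (-7) · M_34   where M_34 = det([-2 -6 2; 1 6 -2; -3 -6 4]) = -12
det = (-1)·(-1)·(14) + (+1)·(-3)·(6) + (-1)·(-7)·(-12) = -88

-88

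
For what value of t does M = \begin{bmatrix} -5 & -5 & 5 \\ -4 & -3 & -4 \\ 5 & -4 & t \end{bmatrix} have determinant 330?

Expanding along the row containing t, det(M) is linear in t: det(M) = (-5)·t + (335).
Set (-5)·t + (335) = 330  ⇒  (-5)·t = -5  ⇒  t = 1.

1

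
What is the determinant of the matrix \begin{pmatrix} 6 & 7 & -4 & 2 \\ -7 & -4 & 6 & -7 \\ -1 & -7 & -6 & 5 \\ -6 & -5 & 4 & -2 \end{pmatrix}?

-288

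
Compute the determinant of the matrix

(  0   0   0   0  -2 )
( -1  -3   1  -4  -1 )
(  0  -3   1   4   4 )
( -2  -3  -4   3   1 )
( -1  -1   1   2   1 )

Expand along row 1 (it has 4 zeros):
  + (-2) · M_15   where M_15 = det([-1 -3 1 -4; 0 -3 1 4; -2 -3 -4 3; -1 -1 1 2]) = -160
det = (+1)·(-2)·(-160) = 320

320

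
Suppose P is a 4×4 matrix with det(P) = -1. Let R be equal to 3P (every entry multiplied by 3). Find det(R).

|R| = -81

For a 4×4 matrix, det(3P) = 3^4·det(P) = 81·det(P).
det(R) = (81)·(-1) = -81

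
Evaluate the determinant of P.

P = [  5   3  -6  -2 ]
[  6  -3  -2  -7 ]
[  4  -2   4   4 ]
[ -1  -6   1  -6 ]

|P| = -810

Expand along row 1:
  + (5) · M_11   where M_11 = det([-3 -2 -7; -2 4 4; -6 1 -6]) = 2
  − (3) · M_12   where M_12 = det([6 -2 -7; 4 4 4; -1 1 -6]) = -264
  + (-6) · M_13   where M_13 = det([6 -3 -7; 4 -2 4; -1 -6 -6]) = 338
  − (-2) · M_14   where M_14 = det([6 -3 -2; 4 -2 4; -1 -6 1]) = 208
det = (+1)·(5)·(2) + (-1)·(3)·(-264) + (+1)·(-6)·(338) + (-1)·(-2)·(208) = -810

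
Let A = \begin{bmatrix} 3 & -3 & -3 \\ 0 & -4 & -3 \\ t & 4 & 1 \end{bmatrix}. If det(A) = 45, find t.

t = -7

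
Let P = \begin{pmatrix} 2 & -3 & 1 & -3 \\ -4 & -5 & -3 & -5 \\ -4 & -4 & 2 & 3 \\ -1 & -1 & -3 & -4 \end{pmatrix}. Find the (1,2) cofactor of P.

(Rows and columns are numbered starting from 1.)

Delete row 1 and column 2; the remaining 3×3 submatrix is [-4 -3 -5; -4 2 3; -1 -3 -4].
Its determinant is -17.
The cofactor carries sign (−1)^(1+2) = −1, so C_{1,2} = −(-17) = 17.

17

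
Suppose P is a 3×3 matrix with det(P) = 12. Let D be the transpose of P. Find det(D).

det(D) = 12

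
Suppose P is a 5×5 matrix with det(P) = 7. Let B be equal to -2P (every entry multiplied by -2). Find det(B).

-224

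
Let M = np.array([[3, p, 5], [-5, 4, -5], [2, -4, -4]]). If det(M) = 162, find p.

-7

Expanding along the column containing p, det(M) is linear in p: det(M) = (-30)·p + (-48).
Set (-30)·p + (-48) = 162  ⇒  (-30)·p = 210  ⇒  p = -7.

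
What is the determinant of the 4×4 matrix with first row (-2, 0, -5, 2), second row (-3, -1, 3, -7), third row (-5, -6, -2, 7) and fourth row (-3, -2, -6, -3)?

Expand along row 1 (it has 1 zero):
  + (-2) · M_11   where M_11 = det([-1 3 -7; -6 -2 7; -2 -6 -3]) = -368
  + (-5) · M_13   where M_13 = det([-3 -1 -7; -5 -6 7; -3 -2 -3]) = -4
  − (2) · M_14   where M_14 = det([-3 -1 3; -5 -6 -2; -3 -2 -6]) = -96
det = (+1)·(-2)·(-368) + (+1)·(-5)·(-4) + (-1)·(2)·(-96) = 948

948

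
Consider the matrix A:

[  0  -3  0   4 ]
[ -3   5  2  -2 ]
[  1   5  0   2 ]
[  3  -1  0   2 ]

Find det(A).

Expand along column 3 (it has 3 zeros):
  − (2) · M_23   where M_23 = det([0 -3 4; 1 5 2; 3 -1 2]) = -76
det = (-1)·(2)·(-76) = 152

152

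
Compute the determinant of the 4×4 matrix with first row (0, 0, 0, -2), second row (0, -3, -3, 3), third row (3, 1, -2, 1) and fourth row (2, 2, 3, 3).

54

Expand along row 1 (it has 3 zeros):
  − (-2) · M_14   where M_14 = det([0 -3 -3; 3 1 -2; 2 2 3]) = 27
det = (-1)·(-2)·(27) = 54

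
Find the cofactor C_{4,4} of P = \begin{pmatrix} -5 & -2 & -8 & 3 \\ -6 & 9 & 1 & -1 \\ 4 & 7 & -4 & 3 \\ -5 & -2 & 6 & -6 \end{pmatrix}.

Delete row 4 and column 4; the remaining 3×3 submatrix is [-5 -2 -8; -6 9 1; 4 7 -4].
Its determinant is 879.
The cofactor carries sign (−1)^(4+4) = +1, so C_{4,4} = +(879) = 879.

The cofactor is 879.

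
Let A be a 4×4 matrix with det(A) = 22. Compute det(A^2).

det(A^2) = (det A)^2 = (22)^2 = 484

484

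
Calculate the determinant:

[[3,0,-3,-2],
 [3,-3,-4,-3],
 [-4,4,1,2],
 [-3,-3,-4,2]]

147

Expand along row 1 (it has 1 zero):
  + (3) · M_11   where M_11 = det([-3 -4 -3; 4 1 2; -3 -4 2]) = 65
  + (-3) · M_13   where M_13 = det([3 -3 -3; -4 4 2; -3 -3 2]) = -36
  − (-2) · M_14   where M_14 = det([3 -3 -4; -4 4 1; -3 -3 -4]) = -78
det = (+1)·(3)·(65) + (+1)·(-3)·(-36) + (-1)·(-2)·(-78) = 147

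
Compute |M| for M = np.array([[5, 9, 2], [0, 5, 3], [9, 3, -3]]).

33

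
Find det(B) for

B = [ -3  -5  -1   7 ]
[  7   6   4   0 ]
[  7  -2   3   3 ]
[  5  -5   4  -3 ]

Expand along row 2 (it has 1 zero):
  − (7) · M_21   where M_21 = det([-5 -1 7; -2 3 3; -5 4 -3]) = 175
  + (6) · M_22   where M_22 = det([-3 -1 7; 7 3 3; 5 4 -3]) = 118
  − (4) · M_23   where M_23 = det([-3 -5 7; 7 -2 3; 5 -5 -3]) = -418
det = (-1)·(7)·(175) + (+1)·(6)·(118) + (-1)·(4)·(-418) = 1155

|B| = 1155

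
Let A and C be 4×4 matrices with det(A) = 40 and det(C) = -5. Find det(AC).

-200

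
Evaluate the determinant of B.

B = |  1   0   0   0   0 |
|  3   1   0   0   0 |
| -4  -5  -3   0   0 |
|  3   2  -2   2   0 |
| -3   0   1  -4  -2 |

12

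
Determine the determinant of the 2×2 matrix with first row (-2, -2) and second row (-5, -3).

The determinant is -4.

det = (-2)·(-3) − (-2)·(-5) = 6 − 10 = -4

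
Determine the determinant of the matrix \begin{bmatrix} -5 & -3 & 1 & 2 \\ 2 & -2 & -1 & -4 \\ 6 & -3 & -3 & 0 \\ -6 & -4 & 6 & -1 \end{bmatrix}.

-675

Expand along row 3 (it has 1 zero):
  + (6) · M_31   where M_31 = det([-3 1 2; -2 -1 -4; -4 6 -1]) = -93
  − (-3) · M_32   where M_32 = det([-5 1 2; 2 -1 -4; -6 6 -1]) = -87
  + (-3) · M_33   where M_33 = det([-5 -3 2; 2 -2 -4; -6 -4 -1]) = -48
det = (+1)·(6)·(-93) + (-1)·(-3)·(-87) + (+1)·(-3)·(-48) = -675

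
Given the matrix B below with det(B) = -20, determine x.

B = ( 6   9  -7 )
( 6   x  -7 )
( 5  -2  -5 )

5

Expanding along the column containing x, det(B) is linear in x: det(B) = (5)·x + (-45).
Set (5)·x + (-45) = -20  ⇒  (5)·x = 25  ⇒  x = 5.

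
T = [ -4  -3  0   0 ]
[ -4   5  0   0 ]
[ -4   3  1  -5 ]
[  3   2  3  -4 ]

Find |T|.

det(T) = -352

T is block lower-triangular with a 2×2 block and a 2×2 block on the diagonal, so its determinant equals the product of the determinants of the diagonal blocks.
det of the 2×2 block = -32
det of the 2×2 block = 11
det = (-32)·(11) = -352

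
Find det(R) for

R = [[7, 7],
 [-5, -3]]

det(R) = 7·(-3) − 7·(-5) = -21 − (-35) = 14

14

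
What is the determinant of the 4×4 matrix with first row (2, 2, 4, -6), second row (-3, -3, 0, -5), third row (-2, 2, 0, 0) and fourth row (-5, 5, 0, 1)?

Expand along column 3 (it has 3 zeros):
  + (4) · M_13   where M_13 = det([-3 -3 -5; -2 2 0; -5 5 1]) = -12
det = (+1)·(4)·(-12) = -48

The determinant is -48.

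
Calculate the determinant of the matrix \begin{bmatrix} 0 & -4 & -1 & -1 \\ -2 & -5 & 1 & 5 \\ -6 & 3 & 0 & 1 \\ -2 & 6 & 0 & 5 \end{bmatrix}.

390

Expand along column 3 (it has 2 zeros):
  + (-1) · M_13   where M_13 = det([-2 -5 5; -6 3 1; -2 6 5]) = -308
  − (1) · M_23   where M_23 = det([0 -4 -1; -6 3 1; -2 6 5]) = -82
det = (+1)·(-1)·(-308) + (-1)·(1)·(-82) = 390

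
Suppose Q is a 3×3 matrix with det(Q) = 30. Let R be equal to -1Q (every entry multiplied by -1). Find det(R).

|R| = -30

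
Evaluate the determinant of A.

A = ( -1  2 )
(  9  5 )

det(A) = (-1)·5 − 2·9 = -5 − 18 = -23

-23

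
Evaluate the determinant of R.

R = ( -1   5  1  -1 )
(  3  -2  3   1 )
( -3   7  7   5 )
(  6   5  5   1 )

The determinant is -492.

Expand along row 1:
  + (-1) · M_11   where M_11 = det([-2 3 1; 7 7 5; 5 5 1]) = 90
  − (5) · M_12   where M_12 = det([3 3 1; -3 7 5; 6 5 1]) = -12
  + (1) · M_13   where M_13 = det([3 -2 1; -3 7 5; 6 5 1]) = -177
  − (-1) · M_14   where M_14 = det([3 -2 3; -3 7 7; 6 5 5]) = -285
det = (+1)·(-1)·(90) + (-1)·(5)·(-12) + (+1)·(1)·(-177) + (-1)·(-1)·(-285) = -492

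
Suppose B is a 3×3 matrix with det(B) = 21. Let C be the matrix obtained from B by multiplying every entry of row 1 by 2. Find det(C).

42

Scaling one row by 2 multiplies the determinant by 2.
det(C) = (2)·(21) = 42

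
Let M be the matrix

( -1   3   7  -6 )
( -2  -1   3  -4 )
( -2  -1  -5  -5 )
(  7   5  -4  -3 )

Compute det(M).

885

Expand along row 1:
  + (-1) · M_11   where M_11 = det([-1 3 -4; -1 -5 -5; 5 -4 -3]) = -195
  − (3) · M_12   where M_12 = det([-2 3 -4; -2 -5 -5; 7 -4 -3]) = -285
  + (7) · M_13   where M_13 = det([-2 -1 -4; -2 -1 -5; 7 5 -3]) = -3
  − (-6) · M_14   where M_14 = det([-2 -1 3; -2 -1 -5; 7 5 -4]) = -24
det = (+1)·(-1)·(-195) + (-1)·(3)·(-285) + (+1)·(7)·(-3) + (-1)·(-6)·(-24) = 885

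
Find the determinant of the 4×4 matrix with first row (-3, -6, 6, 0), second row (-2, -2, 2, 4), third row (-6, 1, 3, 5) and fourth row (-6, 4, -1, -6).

Expand along row 1 (it has 1 zero):
  + (-3) · M_11   where M_11 = det([-2 2 4; 1 3 5; 4 -1 -6]) = 26
  − (-6) · M_12   where M_12 = det([-2 2 4; -6 3 5; -6 -1 -6]) = -10
  + (6) · M_13   where M_13 = det([-2 -2 4; -6 1 5; -6 4 -6]) = 112
det = (+1)·(-3)·(26) + (-1)·(-6)·(-10) + (+1)·(6)·(112) = 534

534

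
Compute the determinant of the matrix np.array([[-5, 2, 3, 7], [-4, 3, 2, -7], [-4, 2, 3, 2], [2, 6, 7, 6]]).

-350

Expand along row 1:
  + (-5) · M_11   where M_11 = det([3 2 -7; 2 3 2; 6 7 6]) = 40
  − (2) · M_12   where M_12 = det([-4 2 -7; -4 3 2; 2 7 6]) = 278
  + (3) · M_13   where M_13 = det([-4 3 -7; -4 2 2; 2 6 6]) = 280
  − (7) · M_14   where M_14 = det([-4 3 2; -4 2 3; 2 6 7]) = 62
det = (+1)·(-5)·(40) + (-1)·(2)·(278) + (+1)·(3)·(280) + (-1)·(7)·(62) = -350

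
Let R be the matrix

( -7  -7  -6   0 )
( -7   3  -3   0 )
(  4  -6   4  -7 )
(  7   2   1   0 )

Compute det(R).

det(R) = 1715

Expand along column 4 (it has 3 zeros):
  − (-7) · M_34   where M_34 = det([-7 -7 -6; -7 3 -3; 7 2 1]) = 245
det = (-1)·(-7)·(245) = 1715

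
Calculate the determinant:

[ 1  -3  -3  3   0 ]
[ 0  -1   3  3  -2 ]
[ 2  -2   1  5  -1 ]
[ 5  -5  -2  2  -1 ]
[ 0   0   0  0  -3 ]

The determinant is -450.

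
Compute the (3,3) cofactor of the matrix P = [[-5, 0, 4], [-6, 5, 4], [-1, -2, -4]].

Delete row 3 and column 3; the remaining 2×2 submatrix is [-5 0; -6 5].
Its determinant is (-5)·5 − 0·(-6) = -25.
The cofactor carries sign (−1)^(3+3) = +1, so C_{3,3} = +(-25) = -25.

-25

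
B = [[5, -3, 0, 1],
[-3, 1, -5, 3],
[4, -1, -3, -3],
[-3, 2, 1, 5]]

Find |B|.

Expand along row 1 (it has 1 zero):
  + (5) · M_11   where M_11 = det([1 -5 3; -1 -3 -3; 2 1 5]) = 8
  − (-3) · M_12   where M_12 = det([-3 -5 3; 4 -3 -3; -3 1 5]) = 76
  − (1) · M_14   where M_14 = det([-3 1 -5; 4 -1 -3; -3 2 1]) = -35
det = (+1)·(5)·(8) + (-1)·(-3)·(76) + (-1)·(1)·(-35) = 303

303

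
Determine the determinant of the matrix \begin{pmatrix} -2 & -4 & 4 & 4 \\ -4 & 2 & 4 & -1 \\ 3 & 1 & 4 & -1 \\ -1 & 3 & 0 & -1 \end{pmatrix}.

Expand along row 4 (it has 1 zero):
  − (-1) · M_41   where M_41 = det([-4 4 4; 2 4 -1; 1 4 -1]) = 20
  + (3) · M_42   where M_42 = det([-2 4 4; -4 4 -1; 3 4 -1]) = -140
  + (-1) · M_44   where M_44 = det([-2 -4 4; -4 2 4; 3 1 4]) = -160
det = (-1)·(-1)·(20) + (+1)·(3)·(-140) + (+1)·(-1)·(-160) = -240

The determinant is -240.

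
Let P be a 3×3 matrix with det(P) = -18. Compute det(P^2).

The determinant is 324.

det(P^2) = (det P)^2 = (-18)^2 = 324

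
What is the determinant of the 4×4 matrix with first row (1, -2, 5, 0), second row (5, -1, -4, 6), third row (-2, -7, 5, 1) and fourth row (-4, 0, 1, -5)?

297

Expand along row 1 (it has 1 zero):
  + (1) · M_11   where M_11 = det([-1 -4 6; -7 5 1; 0 1 -5]) = 124
  − (-2) · M_12   where M_12 = det([5 -4 6; -2 5 1; -4 1 -5]) = 34
  + (5) · M_13   where M_13 = det([5 -1 6; -2 -7 1; -4 0 -5]) = 21
det = (+1)·(1)·(124) + (-1)·(-2)·(34) + (+1)·(5)·(21) = 297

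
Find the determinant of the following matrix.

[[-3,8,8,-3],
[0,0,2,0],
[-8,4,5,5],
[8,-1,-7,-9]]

Expand along row 2 (it has 3 zeros):
  − (2) · M_23   where M_23 = det([-3 8 -3; -8 4 5; 8 -1 -9]) = -91
det = (-1)·(2)·(-91) = 182

The determinant is 182.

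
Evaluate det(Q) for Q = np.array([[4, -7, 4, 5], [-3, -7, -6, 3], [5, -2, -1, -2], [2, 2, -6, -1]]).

The determinant is 1899.

Expand along row 1:
  + (4) · M_11   where M_11 = det([-7 -6 3; -2 -1 -2; 2 -6 -1]) = 155
  − (-7) · M_12   where M_12 = det([-3 -6 3; 5 -1 -2; 2 -6 -1]) = -57
  + (4) · M_13   where M_13 = det([-3 -7 3; 5 -2 -2; 2 2 -1]) = 17
  − (5) · M_14   where M_14 = det([-3 -7 -6; 5 -2 -1; 2 2 -6]) = -322
det = (+1)·(4)·(155) + (-1)·(-7)·(-57) + (+1)·(4)·(17) + (-1)·(5)·(-322) = 1899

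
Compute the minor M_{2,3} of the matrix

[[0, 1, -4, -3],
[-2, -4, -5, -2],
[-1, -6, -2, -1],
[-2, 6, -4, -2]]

Delete row 2 and column 3; the remaining 3×3 submatrix is [0 1 -3; -1 -6 -1; -2 6 -2].
Its determinant is 54.

The minor is 54.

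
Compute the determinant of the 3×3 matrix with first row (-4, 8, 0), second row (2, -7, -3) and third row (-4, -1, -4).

The determinant is 60.

Expand along column 3:
  − (-3) · |-4 8; -4 -1| = −(-3)·(4 − (-32)) = 108
  + (-4) · |-4 8; 2 -7| = (-4)·(28 − 16) = -48
Sum: (108) + (-48) = 60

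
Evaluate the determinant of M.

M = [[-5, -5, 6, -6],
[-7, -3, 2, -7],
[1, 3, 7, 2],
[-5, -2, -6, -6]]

det(M) = 225

Expand along row 1:
  + (-5) · M_11   where M_11 = det([-3 2 -7; 3 7 2; -2 -6 -6]) = 146
  − (-5) · M_12   where M_12 = det([-7 2 -7; 1 7 2; -5 -6 -6]) = -1
  + (6) · M_13   where M_13 = det([-7 -3 -7; 1 3 2; -5 -2 -6]) = 19
  − (-6) · M_14   where M_14 = det([-7 -3 2; 1 3 7; -5 -2 -6]) = 141
det = (+1)·(-5)·(146) + (-1)·(-5)·(-1) + (+1)·(6)·(19) + (-1)·(-6)·(141) = 225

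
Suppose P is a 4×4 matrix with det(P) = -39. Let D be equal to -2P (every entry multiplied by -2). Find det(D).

-624

For a 4×4 matrix, det(-2P) = (-2)^4·det(P) = 16·det(P).
det(D) = (16)·(-39) = -624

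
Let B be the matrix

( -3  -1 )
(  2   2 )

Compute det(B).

-4

det(B) = (-3)·2 − (-1)·2 = -6 − (-2) = -4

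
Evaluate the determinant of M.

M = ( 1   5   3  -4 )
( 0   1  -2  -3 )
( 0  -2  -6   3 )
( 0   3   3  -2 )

Expand along column 1 (it has 3 zeros):
  + (1) · M_11   where M_11 = det([1 -2 -3; -2 -6 3; 3 3 -2]) = -43
det = (+1)·(1)·(-43) = -43

The determinant is -43.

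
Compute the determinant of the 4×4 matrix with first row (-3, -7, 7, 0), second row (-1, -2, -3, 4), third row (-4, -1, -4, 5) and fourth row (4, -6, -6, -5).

The determinant is 1510.

Expand along row 1 (it has 1 zero):
  + (-3) · M_11   where M_11 = det([-2 -3 4; -1 -4 5; -6 -6 -5]) = -67
  − (-7) · M_12   where M_12 = det([-1 -3 4; -4 -4 5; 4 -6 -5]) = 110
  + (7) · M_13   where M_13 = det([-1 -2 4; -4 -1 5; 4 -6 -5]) = 77
det = (+1)·(-3)·(-67) + (-1)·(-7)·(110) + (+1)·(7)·(77) = 1510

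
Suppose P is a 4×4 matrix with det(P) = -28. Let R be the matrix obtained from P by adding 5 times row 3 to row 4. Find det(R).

det(R) = -28

Adding a multiple of one row to another leaves the determinant unchanged.
det(R) = (1)·(-28) = -28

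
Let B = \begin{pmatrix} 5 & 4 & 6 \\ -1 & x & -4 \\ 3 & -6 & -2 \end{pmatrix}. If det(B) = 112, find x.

Expanding along the row containing x, det(B) is linear in x: det(B) = (-28)·x + (-140).
Set (-28)·x + (-140) = 112  ⇒  (-28)·x = 252  ⇒  x = -9.

-9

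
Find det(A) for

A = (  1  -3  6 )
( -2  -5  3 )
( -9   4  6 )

-315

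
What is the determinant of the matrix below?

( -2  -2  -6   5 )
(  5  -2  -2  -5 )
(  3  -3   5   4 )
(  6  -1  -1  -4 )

The determinant is 660.

Expand along row 1:
  + (-2) · M_11   where M_11 = det([-2 -2 -5; -3 5 4; -1 -1 -4]) = 24
  − (-2) · M_12   where M_12 = det([5 -2 -5; 3 5 4; 6 -1 -4]) = 13
  + (-6) · M_13   where M_13 = det([5 -2 -5; 3 -3 4; 6 -1 -4]) = -67
  − (5) · M_14   where M_14 = det([5 -2 -2; 3 -3 5; 6 -1 -1]) = -56
det = (+1)·(-2)·(24) + (-1)·(-2)·(13) + (+1)·(-6)·(-67) + (-1)·(5)·(-56) = 660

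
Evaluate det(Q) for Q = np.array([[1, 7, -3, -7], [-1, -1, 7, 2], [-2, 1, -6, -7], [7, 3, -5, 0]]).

972

Expand along row 4 (it has 1 zero):
  − (7) · M_41   where M_41 = det([7 -3 -7; -1 7 2; 1 -6 -7]) = -237
  + (3) · M_42   where M_42 = det([1 -3 -7; -1 7 2; -2 -6 -7]) = -144
  − (-5) · M_43   where M_43 = det([1 7 -7; -1 -1 2; -2 1 -7]) = -51
det = (-1)·(7)·(-237) + (+1)·(3)·(-144) + (-1)·(-5)·(-51) = 972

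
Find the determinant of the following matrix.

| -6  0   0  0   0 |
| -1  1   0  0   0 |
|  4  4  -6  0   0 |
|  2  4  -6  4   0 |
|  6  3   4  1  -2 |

-288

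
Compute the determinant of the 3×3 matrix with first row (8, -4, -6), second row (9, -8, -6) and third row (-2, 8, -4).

Expand along row 1:
  + 8 · |-8 -6; 8 -4| = 8·(32 − (-48)) = 640
  − (-4) · |9 -6; -2 -4| = −(-4)·(-36 − 12) = -192
  + (-6) · |9 -8; -2 8| = (-6)·(72 − 16) = -336
Sum: (640) + (-192) + (-336) = 112

112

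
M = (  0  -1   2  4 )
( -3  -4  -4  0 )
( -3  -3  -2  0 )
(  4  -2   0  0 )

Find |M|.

Expand along column 4 (it has 3 zeros):
  − (4) · M_14   where M_14 = det([-3 -4 -4; -3 -3 -2; 4 -2 0]) = -28
det = (-1)·(4)·(-28) = 112

112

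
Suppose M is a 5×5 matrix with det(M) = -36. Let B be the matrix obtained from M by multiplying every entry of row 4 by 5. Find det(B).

Scaling one row by 5 multiplies the determinant by 5.
det(B) = (5)·(-36) = -180

-180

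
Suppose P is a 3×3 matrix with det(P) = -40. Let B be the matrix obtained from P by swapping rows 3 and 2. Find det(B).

40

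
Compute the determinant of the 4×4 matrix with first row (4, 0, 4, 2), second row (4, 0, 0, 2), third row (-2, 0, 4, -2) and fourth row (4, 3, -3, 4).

Expand along column 2 (it has 3 zeros):
  + (3) · M_42   where M_42 = det([4 4 2; 4 0 2; -2 4 -2]) = 16
det = (+1)·(3)·(16) = 48

The determinant is 48.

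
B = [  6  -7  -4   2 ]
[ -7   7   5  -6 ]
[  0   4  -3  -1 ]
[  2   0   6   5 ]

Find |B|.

The determinant is -799.

Expand along row 3 (it has 1 zero):
  − (4) · M_32   where M_32 = det([6 -4 2; -7 5 -6; 2 6 5]) = 170
  + (-3) · M_33   where M_33 = det([6 -7 2; -7 7 -6; 2 0 5]) = 21
  − (-1) · M_34   where M_34 = det([6 -7 -4; -7 7 5; 2 0 6]) = -56
det = (-1)·(4)·(170) + (+1)·(-3)·(21) + (-1)·(-1)·(-56) = -799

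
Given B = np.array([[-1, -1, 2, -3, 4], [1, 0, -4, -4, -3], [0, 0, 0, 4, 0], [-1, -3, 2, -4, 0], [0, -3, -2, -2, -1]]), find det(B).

Expand along row 3 (it has 4 zeros):
  − (4) · M_34   where M_34 = det([-1 -1 2 4; 1 0 -4 -3; -1 -3 2 0; 0 -3 -2 -1]) = 8
det = (-1)·(4)·(8) = -32

det(B) = -32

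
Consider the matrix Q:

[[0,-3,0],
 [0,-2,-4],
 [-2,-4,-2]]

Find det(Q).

-24

Expand along row 1:
  − (-3) · |0 -4; -2 -2| = −(-3)·(0 − 8) = -24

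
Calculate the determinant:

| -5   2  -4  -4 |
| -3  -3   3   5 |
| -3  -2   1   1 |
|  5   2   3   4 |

The determinant is 89.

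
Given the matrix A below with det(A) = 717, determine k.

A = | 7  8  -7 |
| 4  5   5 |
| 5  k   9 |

k = -5

Expanding along the row containing k, det(A) is linear in k: det(A) = (-63)·k + (402).
Set (-63)·k + (402) = 717  ⇒  (-63)·k = 315  ⇒  k = -5.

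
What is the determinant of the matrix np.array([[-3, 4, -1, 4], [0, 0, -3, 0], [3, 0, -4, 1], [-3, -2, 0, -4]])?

Expand along row 2 (it has 3 zeros):
  − (-3) · M_23   where M_23 = det([-3 4 4; 3 0 1; -3 -2 -4]) = 6
det = (-1)·(-3)·(6) = 18

18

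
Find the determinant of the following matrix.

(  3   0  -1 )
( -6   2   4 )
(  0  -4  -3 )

Expand along column 1:
  + 3 · |2 4; -4 -3| = 3·(-6 − (-16)) = 30
  − (-6) · |0 -1; -4 -3| = −(-6)·(0 − 4) = -24
Sum: (30) + (-24) = 6

6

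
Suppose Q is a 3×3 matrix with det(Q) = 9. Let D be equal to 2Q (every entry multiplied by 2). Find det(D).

For a 3×3 matrix, det(2Q) = 2^3·det(Q) = 8·det(Q).
det(D) = (8)·(9) = 72

72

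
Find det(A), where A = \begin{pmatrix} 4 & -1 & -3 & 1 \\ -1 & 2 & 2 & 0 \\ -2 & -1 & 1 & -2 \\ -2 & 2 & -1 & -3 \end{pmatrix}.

Expand along row 2 (it has 1 zero):
  − (-1) · M_21   where M_21 = det([-1 -3 1; -1 1 -2; 2 -1 -3]) = 25
  + (2) · M_22   where M_22 = det([4 -3 1; -2 1 -2; -2 -1 -3]) = -10
  − (2) · M_23   where M_23 = det([4 -1 1; -2 -1 -2; -2 2 -3]) = 24
det = (-1)·(-1)·(25) + (+1)·(2)·(-10) + (-1)·(2)·(24) = -43

-43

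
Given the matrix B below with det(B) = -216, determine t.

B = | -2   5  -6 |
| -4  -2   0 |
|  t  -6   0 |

t = 6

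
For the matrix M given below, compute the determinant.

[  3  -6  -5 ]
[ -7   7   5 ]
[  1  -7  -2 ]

|M| = -93

Expand along row 1:
  + 3 · |7 5; -7 -2| = 3·(-14 − (-35)) = 63
  − (-6) · |-7 5; 1 -2| = −(-6)·(14 − 5) = 54
  + (-5) · |-7 7; 1 -7| = (-5)·(49 − 7) = -210
Sum: (63) + (54) + (-210) = -93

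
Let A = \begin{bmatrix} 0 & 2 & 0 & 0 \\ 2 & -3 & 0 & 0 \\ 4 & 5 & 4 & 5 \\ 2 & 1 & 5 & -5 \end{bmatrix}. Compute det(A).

det(A) = 180

A is block lower-triangular with a 2×2 block and a 2×2 block on the diagonal, so its determinant equals the product of the determinants of the diagonal blocks.
det of the 2×2 block = -4
det of the 2×2 block = -45
det = (-4)·(-45) = 180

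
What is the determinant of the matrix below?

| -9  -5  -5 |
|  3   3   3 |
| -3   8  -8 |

192

Expand along row 1:
  + (-9) · |3 3; 8 -8| = (-9)·(-24 − 24) = 432
  − (-5) · |3 3; -3 -8| = −(-5)·(-24 − (-9)) = -75
  + (-5) · |3 3; -3 8| = (-5)·(24 − (-9)) = -165
Sum: (432) + (-75) + (-165) = 192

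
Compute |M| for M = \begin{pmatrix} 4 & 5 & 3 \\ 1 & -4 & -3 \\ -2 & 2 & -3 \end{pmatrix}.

99

Expand along row 1:
  + 4 · |-4 -3; 2 -3| = 4·(12 − (-6)) = 72
  − 5 · |1 -3; -2 -3| = −5·(-3 − 6) = 45
  + 3 · |1 -4; -2 2| = 3·(2 − 8) = -18
Sum: (72) + (45) + (-18) = 99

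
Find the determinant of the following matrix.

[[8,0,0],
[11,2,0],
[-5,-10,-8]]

The determinant is -128.

The matrix is lower triangular, so the determinant is the product of the diagonal entries:
det = (8) · (2) · (-8) = -128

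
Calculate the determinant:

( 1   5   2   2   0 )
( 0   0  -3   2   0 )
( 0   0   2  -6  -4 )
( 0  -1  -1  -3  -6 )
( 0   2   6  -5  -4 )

The determinant is 124.

Expand along column 1 (it has 4 zeros):
  + (1) · M_11   where M_11 = det([0 -3 2 0; 0 2 -6 -4; -1 -1 -3 -6; 2 6 -5 -4]) = 124
det = (+1)·(1)·(124) = 124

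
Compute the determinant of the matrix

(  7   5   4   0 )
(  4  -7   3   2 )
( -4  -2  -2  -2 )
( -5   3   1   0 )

-578

Expand along column 4 (it has 2 zeros):
  + (2) · M_24   where M_24 = det([7 5 4; -4 -2 -2; -5 3 1]) = 10
  − (-2) · M_34   where M_34 = det([7 5 4; 4 -7 3; -5 3 1]) = -299
det = (+1)·(2)·(10) + (-1)·(-2)·(-299) = -578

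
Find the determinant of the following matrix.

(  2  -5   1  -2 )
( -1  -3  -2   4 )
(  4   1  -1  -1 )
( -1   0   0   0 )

-39

Expand along row 4 (it has 3 zeros):
  − (-1) · M_41   where M_41 = det([-5 1 -2; -3 -2 4; 1 -1 -1]) = -39
det = (-1)·(-1)·(-39) = -39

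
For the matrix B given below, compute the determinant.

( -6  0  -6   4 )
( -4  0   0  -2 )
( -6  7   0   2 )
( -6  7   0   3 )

|B| = 168

Expand along column 3 (it has 3 zeros):
  + (-6) · M_13   where M_13 = det([-4 0 -2; -6 7 2; -6 7 3]) = -28
det = (+1)·(-6)·(-28) = 168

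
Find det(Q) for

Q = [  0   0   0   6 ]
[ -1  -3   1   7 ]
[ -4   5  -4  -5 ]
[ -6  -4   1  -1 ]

162

Expand along row 1 (it has 3 zeros):
  − (6) · M_14   where M_14 = det([-1 -3 1; -4 5 -4; -6 -4 1]) = -27
det = (-1)·(6)·(-27) = 162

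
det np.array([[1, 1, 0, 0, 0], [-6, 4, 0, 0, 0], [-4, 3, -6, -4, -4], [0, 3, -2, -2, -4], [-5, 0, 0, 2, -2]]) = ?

The determinant is -400.

The matrix is block lower-triangular with a 2×2 block and a 3×3 block on the diagonal, so its determinant equals the product of the determinants of the diagonal blocks.
det of the 2×2 block = 10
det of the 3×3 block = -40
det = (10)·(-40) = -400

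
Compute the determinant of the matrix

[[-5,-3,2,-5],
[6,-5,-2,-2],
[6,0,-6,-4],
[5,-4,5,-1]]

1826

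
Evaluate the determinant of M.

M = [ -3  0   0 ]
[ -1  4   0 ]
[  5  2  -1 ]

12

M is lower triangular, so det(M) is the product of the diagonal entries:
det = (-3) · (4) · (-1) = 12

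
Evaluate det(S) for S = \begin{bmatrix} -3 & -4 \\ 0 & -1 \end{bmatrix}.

det(S) = (-3)·(-1) − (-4)·0 = 3 − 0 = 3

3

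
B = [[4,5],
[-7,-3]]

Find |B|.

The determinant is 23.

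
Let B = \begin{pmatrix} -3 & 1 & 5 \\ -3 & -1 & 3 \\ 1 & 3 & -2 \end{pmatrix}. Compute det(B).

-22

Expand along row 1:
  + (-3) · |-1 3; 3 -2| = (-3)·(2 − 9) = 21
  − 1 · |-3 3; 1 -2| = −1·(6 − 3) = -3
  + 5 · |-3 -1; 1 3| = 5·(-9 − (-1)) = -40
Sum: (21) + (-3) + (-40) = -22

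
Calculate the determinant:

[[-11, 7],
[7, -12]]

83

det = (-11)·(-12) − 7·7 = 132 − 49 = 83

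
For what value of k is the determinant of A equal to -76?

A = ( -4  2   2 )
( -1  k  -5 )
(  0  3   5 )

Expanding along the column containing k, det(A) is linear in k: det(A) = (-20)·k + (-56).
Set (-20)·k + (-56) = -76  ⇒  (-20)·k = -20  ⇒  k = 1.

k = 1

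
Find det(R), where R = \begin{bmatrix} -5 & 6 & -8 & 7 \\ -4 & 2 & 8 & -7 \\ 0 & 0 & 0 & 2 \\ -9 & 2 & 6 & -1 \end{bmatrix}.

The determinant is 696.

Expand along row 3 (it has 3 zeros):
  − (2) · M_34   where M_34 = det([-5 6 -8; -4 2 8; -9 2 6]) = -348
det = (-1)·(2)·(-348) = 696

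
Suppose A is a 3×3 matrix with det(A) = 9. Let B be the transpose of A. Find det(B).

9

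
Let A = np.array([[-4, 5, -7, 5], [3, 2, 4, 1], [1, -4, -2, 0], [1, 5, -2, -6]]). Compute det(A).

|A| = -1185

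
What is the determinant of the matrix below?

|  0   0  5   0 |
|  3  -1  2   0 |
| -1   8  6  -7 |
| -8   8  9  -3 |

The determinant is 215.

Expand along row 1 (it has 3 zeros):
  + (5) · M_13   where M_13 = det([3 -1 0; -1 8 -7; -8 8 -3]) = 43
det = (+1)·(5)·(43) = 215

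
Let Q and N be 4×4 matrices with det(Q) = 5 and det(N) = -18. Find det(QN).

The determinant is -90.

det(QN) = det(Q)·det(N) = (5)·(-18) = -90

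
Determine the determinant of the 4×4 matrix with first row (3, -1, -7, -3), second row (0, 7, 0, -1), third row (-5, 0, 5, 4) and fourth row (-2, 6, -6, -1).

Expand along row 2 (it has 2 zeros):
  + (7) · M_22   where M_22 = det([3 -7 -3; -5 5 4; -2 -6 -1]) = 28
  + (-1) · M_24   where M_24 = det([3 -1 -7; -5 0 5; -2 6 -6]) = 160
det = (+1)·(7)·(28) + (+1)·(-1)·(160) = 36

The determinant is 36.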